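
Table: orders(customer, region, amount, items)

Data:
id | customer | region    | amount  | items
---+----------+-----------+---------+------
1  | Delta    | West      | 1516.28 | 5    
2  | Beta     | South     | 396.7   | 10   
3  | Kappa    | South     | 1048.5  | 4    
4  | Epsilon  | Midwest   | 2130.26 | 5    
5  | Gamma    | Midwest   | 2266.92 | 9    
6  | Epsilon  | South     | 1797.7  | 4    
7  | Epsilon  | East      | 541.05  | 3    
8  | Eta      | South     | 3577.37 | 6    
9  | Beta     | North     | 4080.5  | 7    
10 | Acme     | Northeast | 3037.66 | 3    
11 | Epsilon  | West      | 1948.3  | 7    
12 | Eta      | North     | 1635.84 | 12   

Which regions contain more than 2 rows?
SELECT region, COUNT(*) as cnt
FROM orders
GROUP BY region
HAVING COUNT(*) > 2

Result:
  South: 4

Note: HAVING filters groups after aggregation, WHERE filters rows before.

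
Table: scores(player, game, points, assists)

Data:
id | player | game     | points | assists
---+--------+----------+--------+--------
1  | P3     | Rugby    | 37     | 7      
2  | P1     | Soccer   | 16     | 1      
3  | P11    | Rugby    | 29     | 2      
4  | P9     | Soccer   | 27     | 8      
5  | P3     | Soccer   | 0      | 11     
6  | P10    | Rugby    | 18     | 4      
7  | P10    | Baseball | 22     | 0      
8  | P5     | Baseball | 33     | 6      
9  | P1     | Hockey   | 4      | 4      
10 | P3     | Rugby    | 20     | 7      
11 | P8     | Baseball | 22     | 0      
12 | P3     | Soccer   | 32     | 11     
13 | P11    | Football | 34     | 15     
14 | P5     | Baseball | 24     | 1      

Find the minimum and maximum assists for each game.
SELECT game, MIN(assists), MAX(assists)
FROM scores
GROUP BY game

Result:
  Baseball: min=0, max=6
  Football: min=15, max=15
  Hockey: min=4, max=4
  Rugby: min=2, max=7
  Soccer: min=1, max=11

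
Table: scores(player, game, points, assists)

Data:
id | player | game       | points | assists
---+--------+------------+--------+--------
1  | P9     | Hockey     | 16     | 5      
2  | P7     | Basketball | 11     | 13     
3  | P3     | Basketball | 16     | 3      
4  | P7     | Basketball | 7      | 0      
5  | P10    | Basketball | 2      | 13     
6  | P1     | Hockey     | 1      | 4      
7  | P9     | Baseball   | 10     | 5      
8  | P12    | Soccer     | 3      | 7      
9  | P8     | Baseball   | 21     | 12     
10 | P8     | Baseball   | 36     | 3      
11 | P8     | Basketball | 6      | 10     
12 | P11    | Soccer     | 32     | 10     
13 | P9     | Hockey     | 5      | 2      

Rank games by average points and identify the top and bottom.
SELECT game, AVG(points)
FROM scores
GROUP BY game
ORDER BY AVG(points)

All groups:
  Hockey: 7.33
  Basketball: 8.40
  Soccer: 17.50
  Baseball: 22.33

Highest: Baseball (22.33)
Lowest: Hockey (7.33)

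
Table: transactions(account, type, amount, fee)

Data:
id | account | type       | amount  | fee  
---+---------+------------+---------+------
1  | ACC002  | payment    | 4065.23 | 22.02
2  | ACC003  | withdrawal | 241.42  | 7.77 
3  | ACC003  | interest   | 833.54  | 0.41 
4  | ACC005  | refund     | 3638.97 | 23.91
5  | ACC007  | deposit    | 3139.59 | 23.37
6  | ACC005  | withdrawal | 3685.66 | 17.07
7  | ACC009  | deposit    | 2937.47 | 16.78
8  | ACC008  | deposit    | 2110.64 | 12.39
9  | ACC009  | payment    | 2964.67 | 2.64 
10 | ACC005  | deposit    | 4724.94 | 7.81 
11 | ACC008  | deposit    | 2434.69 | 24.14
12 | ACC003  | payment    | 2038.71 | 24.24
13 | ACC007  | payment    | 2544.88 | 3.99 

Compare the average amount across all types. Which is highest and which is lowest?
SELECT type, AVG(amount)
FROM transactions
GROUP BY type
ORDER BY AVG(amount)

All groups:
  interest: 833.54
  withdrawal: 1963.54
  payment: 2903.37
  deposit: 3069.47
  refund: 3638.97

Highest: refund (3638.97)
Lowest: interest (833.54)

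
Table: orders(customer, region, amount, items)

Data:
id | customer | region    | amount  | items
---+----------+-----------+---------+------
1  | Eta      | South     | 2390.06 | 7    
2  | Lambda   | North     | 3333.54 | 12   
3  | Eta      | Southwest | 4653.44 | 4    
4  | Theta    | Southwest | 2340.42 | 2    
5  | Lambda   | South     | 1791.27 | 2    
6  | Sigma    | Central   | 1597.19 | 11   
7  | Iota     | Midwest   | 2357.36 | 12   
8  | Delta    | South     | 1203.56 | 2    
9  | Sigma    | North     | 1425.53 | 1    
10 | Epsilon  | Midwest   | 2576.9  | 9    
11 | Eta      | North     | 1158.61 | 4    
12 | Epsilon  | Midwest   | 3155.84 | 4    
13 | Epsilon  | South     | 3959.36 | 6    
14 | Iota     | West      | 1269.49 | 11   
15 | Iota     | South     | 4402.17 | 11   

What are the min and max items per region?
SELECT region, MIN(items), MAX(items)
FROM orders
GROUP BY region

Result:
  Central: min=11, max=11
  Midwest: min=4, max=12
  North: min=1, max=12
  South: min=2, max=11
  Southwest: min=2, max=4
  West: min=11, max=11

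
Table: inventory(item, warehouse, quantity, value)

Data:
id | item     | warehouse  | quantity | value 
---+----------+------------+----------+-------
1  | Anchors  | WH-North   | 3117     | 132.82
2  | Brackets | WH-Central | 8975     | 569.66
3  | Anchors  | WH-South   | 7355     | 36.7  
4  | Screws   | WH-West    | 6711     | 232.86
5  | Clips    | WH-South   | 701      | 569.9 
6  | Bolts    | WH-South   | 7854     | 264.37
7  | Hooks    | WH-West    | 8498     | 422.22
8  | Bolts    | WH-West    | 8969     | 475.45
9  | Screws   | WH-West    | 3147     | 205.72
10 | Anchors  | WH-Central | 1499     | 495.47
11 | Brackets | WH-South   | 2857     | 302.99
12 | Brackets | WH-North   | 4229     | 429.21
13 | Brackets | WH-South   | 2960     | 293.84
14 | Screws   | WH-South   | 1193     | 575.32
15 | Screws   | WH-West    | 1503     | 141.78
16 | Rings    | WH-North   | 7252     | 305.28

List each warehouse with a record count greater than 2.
SELECT warehouse, COUNT(*) as cnt
FROM inventory
GROUP BY warehouse
HAVING COUNT(*) > 2

Result:
  WH-North: 3
  WH-South: 6
  WH-West: 5

Note: HAVING filters groups after aggregation, WHERE filters rows before.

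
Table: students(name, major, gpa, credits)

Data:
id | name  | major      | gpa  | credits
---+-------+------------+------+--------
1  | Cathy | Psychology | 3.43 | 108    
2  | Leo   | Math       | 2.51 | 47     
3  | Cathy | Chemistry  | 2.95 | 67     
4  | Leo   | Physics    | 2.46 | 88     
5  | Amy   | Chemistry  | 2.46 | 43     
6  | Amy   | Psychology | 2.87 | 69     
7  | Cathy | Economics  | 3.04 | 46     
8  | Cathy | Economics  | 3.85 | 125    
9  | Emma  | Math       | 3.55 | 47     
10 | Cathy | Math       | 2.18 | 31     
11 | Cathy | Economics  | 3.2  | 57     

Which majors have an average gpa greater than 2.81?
SELECT major, AVG(gpa)
FROM students
GROUP BY major
HAVING AVG(gpa) > 2.81

Result:
  Economics: avg=3.36
  Psychology: avg=3.15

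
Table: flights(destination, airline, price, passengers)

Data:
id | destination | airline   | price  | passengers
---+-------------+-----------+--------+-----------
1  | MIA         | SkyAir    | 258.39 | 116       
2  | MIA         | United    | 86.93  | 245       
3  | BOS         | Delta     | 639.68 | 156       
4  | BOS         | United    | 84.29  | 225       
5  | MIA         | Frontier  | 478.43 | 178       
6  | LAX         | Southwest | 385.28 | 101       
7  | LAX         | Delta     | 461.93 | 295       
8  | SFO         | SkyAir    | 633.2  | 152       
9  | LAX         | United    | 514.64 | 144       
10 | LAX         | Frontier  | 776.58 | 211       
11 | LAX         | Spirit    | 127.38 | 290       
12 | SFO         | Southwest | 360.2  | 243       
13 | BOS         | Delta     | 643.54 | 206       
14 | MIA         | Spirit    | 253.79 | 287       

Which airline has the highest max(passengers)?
SELECT airline, MAX(passengers) as val
FROM flights
GROUP BY airline
ORDER BY val DESC
LIMIT 1

Result: Delta with max(passengers) = 295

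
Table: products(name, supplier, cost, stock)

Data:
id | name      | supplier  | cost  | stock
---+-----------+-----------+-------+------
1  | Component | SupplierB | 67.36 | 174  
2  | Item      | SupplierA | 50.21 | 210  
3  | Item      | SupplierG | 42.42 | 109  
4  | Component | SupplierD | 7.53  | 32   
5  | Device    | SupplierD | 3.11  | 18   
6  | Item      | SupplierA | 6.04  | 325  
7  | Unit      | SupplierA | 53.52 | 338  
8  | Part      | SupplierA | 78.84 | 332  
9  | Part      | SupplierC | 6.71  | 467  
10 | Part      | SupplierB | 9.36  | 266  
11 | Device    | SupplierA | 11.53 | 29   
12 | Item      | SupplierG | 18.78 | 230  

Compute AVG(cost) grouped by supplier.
SELECT supplier, AVG(cost) as result
FROM products
GROUP BY supplier

Result:
  SupplierA: 40.03
  SupplierB: 38.36
  SupplierC: 6.71
  SupplierD: 5.32
  SupplierG: 30.60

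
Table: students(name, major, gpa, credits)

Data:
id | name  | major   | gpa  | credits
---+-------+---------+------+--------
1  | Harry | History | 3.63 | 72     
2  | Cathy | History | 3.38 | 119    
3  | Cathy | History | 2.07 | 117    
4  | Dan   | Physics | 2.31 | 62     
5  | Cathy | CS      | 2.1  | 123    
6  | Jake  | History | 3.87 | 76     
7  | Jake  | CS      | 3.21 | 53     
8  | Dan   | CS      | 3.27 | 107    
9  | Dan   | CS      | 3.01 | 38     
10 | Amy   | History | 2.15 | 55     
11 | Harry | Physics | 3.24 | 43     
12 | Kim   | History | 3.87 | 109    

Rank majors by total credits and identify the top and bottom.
SELECT major, SUM(credits)
FROM students
GROUP BY major
ORDER BY SUM(credits)

All groups:
  Physics: 105
  CS: 321
  History: 548

Highest: History (548)
Lowest: Physics (105)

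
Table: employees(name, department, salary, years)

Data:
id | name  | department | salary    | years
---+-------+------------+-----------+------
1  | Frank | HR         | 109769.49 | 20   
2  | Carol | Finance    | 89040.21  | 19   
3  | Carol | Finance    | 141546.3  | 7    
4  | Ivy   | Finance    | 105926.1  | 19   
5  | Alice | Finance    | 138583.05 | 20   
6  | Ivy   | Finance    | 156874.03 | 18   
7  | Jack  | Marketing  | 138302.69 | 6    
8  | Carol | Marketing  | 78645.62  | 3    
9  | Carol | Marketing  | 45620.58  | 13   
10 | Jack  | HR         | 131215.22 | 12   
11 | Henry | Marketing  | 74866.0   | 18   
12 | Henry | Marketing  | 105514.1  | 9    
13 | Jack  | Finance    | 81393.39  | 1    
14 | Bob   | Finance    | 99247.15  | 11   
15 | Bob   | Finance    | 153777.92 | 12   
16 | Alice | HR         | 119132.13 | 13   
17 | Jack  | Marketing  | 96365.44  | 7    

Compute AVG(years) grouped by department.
SELECT department, AVG(years) as result
FROM employees
GROUP BY department

Result:
  Finance: 13.38
  HR: 15.00
  Marketing: 9.33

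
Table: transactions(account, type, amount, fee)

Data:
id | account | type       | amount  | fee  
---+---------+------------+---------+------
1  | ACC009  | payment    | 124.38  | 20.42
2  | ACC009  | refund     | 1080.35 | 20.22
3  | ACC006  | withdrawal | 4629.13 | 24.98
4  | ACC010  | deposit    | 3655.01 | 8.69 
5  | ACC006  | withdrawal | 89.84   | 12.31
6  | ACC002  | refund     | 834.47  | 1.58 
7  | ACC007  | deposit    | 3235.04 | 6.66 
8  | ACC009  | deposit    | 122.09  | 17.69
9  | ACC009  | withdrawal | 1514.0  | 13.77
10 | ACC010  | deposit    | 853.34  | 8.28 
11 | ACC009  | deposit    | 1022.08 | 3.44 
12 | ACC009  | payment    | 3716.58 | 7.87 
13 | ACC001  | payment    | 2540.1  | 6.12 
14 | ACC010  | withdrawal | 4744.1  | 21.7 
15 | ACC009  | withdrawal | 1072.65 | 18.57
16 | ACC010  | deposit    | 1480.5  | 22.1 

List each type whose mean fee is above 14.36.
SELECT type, AVG(fee)
FROM transactions
GROUP BY type
HAVING AVG(fee) > 14.36

Result:
  withdrawal: avg=18.27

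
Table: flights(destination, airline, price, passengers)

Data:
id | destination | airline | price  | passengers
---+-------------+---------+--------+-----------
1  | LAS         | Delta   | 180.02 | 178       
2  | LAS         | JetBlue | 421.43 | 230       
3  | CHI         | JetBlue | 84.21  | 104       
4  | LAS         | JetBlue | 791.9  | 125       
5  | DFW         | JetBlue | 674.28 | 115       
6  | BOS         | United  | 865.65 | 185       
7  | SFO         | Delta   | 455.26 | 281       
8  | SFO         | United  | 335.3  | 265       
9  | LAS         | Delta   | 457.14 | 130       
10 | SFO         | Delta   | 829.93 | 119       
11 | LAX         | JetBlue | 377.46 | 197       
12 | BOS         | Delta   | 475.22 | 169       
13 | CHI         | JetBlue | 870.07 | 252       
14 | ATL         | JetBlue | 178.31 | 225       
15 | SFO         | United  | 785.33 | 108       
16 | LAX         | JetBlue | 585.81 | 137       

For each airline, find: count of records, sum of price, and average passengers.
SELECT airline,
       COUNT(*) as cnt,
       SUM(price) as total_price,
       AVG(passengers) as avg_passengers
FROM flights
GROUP BY airline

Result:
  Delta: 5 records, 2397.57 total price, 175.40 avg passengers
  JetBlue: 8 records, 3983.47 total price, 173.13 avg passengers
  United: 3 records, 1986.28 total price, 186.00 avg passengers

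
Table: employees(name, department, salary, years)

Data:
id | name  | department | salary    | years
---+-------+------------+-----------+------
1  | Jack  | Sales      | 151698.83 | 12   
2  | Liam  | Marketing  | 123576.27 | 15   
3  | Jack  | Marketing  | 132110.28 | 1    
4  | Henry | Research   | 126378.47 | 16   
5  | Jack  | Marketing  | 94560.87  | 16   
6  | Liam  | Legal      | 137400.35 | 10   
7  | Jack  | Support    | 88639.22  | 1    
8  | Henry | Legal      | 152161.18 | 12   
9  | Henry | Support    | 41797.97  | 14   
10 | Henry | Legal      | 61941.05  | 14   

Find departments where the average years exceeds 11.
SELECT department, AVG(years)
FROM employees
GROUP BY department
HAVING AVG(years) > 11

Result:
  Legal: avg=12.00
  Research: avg=16.00
  Sales: avg=12.00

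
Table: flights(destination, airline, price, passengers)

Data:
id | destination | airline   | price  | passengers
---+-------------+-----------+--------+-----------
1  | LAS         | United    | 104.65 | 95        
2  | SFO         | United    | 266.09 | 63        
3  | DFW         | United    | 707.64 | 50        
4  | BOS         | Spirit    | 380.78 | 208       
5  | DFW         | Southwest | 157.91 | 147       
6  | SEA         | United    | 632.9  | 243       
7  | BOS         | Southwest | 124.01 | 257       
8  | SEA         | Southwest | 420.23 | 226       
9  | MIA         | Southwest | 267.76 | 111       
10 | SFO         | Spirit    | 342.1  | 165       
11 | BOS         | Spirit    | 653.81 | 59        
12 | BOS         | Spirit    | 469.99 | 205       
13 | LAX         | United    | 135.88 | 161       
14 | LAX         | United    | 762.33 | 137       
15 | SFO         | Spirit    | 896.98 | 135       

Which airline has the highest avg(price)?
SELECT airline, AVG(price) as val
FROM flights
GROUP BY airline
ORDER BY val DESC
LIMIT 1

Result: Spirit with avg(price) = 548.73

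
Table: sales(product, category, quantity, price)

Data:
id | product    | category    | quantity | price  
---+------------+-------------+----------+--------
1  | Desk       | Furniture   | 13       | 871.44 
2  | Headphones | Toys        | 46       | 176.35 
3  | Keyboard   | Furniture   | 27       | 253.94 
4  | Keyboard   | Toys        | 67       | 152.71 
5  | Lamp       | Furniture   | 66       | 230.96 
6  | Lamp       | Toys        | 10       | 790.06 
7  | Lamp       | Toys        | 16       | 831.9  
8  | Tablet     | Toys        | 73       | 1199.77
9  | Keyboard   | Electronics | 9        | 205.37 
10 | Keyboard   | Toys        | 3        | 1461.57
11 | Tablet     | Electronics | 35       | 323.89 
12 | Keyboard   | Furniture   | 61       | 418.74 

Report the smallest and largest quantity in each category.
SELECT category, MIN(quantity), MAX(quantity)
FROM sales
GROUP BY category

Result:
  Electronics: min=9, max=35
  Furniture: min=13, max=66
  Toys: min=3, max=73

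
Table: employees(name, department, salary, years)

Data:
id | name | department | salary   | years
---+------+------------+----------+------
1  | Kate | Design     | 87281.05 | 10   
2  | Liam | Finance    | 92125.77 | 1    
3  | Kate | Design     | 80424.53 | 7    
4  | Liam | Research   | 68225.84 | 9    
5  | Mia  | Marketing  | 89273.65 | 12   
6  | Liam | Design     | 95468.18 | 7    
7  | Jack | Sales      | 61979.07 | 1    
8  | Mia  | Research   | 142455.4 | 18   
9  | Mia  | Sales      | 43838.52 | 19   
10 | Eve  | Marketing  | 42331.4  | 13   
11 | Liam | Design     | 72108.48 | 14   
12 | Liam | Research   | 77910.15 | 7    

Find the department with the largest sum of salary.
SELECT department, SUM(salary) as val
FROM employees
GROUP BY department
ORDER BY val DESC
LIMIT 1

Result: Design with sum(salary) = 335282.24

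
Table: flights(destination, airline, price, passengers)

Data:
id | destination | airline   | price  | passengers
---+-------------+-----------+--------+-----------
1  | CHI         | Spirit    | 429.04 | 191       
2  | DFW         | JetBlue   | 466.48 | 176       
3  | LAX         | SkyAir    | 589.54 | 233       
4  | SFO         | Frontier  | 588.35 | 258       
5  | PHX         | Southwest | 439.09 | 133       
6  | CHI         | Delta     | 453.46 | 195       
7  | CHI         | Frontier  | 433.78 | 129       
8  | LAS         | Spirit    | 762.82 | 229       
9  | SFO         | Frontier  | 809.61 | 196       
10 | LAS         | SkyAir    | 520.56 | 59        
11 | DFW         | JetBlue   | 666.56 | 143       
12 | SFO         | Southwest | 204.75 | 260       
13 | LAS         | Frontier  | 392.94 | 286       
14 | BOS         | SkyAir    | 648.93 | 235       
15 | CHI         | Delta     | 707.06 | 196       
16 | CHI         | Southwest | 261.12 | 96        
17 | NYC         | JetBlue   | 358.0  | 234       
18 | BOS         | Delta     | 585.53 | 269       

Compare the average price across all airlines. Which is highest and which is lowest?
SELECT airline, AVG(price)
FROM flights
GROUP BY airline
ORDER BY AVG(price)

All groups:
  Southwest: 301.65
  JetBlue: 497.01
  Frontier: 556.17
  Delta: 582.02
  SkyAir: 586.34
  Spirit: 595.93

Highest: Spirit (595.93)
Lowest: Southwest (301.65)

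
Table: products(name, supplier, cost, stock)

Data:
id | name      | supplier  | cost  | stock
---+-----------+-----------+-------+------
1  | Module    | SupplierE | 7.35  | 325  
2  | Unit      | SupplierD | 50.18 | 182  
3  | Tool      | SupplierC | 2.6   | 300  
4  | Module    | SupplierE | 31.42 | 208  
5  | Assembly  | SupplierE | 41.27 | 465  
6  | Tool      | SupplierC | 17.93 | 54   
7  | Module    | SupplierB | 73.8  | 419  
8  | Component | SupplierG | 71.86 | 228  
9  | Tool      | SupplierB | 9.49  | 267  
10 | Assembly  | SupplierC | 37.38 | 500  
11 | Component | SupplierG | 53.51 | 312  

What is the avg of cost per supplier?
SELECT supplier, AVG(cost) as result
FROM products
GROUP BY supplier

Result:
  SupplierB: 41.65
  SupplierC: 19.30
  SupplierD: 50.18
  SupplierE: 26.68
  SupplierG: 62.69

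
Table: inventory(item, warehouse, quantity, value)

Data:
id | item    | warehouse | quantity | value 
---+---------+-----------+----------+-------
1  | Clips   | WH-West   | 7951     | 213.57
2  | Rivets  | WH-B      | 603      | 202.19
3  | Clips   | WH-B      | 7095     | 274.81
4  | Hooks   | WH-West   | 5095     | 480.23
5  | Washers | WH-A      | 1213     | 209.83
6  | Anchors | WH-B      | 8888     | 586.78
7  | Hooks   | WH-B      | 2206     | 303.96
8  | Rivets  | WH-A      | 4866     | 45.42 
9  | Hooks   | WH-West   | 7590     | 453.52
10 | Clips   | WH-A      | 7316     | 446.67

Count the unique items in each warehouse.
SELECT warehouse, COUNT(DISTINCT item)
FROM inventory
GROUP BY warehouse

Result:
  WH-A: 3 distinct
  WH-B: 4 distinct
  WH-West: 2 distinct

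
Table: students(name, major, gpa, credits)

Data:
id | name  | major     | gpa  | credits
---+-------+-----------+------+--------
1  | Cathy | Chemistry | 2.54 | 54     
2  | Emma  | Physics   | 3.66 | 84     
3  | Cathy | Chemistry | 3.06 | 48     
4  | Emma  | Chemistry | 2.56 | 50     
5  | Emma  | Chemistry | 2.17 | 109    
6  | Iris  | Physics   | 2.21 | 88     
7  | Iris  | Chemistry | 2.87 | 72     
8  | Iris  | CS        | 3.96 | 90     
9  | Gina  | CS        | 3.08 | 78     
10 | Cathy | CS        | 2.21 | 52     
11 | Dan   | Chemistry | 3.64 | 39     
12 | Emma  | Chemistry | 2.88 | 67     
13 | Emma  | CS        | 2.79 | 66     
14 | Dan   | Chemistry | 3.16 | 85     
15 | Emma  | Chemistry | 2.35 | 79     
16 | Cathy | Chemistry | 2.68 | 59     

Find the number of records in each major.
SELECT major, COUNT(*) as count
FROM students
GROUP BY major

Result:
  CS: 4
  Chemistry: 10
  Physics: 2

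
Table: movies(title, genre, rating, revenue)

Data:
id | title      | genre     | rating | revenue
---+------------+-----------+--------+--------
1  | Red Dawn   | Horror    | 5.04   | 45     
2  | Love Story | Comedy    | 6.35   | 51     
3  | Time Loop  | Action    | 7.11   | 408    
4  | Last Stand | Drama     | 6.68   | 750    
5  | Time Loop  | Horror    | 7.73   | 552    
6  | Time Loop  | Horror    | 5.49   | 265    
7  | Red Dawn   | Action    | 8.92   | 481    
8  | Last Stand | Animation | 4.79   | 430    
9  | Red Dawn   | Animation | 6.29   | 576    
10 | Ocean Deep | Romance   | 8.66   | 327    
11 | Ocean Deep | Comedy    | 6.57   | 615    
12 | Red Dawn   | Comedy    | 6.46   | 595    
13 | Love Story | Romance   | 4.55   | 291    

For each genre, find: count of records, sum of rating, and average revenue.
SELECT genre,
       COUNT(*) as cnt,
       SUM(rating) as total_rating,
       AVG(revenue) as avg_revenue
FROM movies
GROUP BY genre

Result:
  Action: 2 records, 16.03 total rating, 444.50 avg revenue
  Animation: 2 records, 11.08 total rating, 503.00 avg revenue
  Comedy: 3 records, 19.38 total rating, 420.33 avg revenue
  Drama: 1 records, 6.68 total rating, 750.00 avg revenue
  Horror: 3 records, 18.26 total rating, 287.33 avg revenue
  Romance: 2 records, 13.21 total rating, 309.00 avg revenue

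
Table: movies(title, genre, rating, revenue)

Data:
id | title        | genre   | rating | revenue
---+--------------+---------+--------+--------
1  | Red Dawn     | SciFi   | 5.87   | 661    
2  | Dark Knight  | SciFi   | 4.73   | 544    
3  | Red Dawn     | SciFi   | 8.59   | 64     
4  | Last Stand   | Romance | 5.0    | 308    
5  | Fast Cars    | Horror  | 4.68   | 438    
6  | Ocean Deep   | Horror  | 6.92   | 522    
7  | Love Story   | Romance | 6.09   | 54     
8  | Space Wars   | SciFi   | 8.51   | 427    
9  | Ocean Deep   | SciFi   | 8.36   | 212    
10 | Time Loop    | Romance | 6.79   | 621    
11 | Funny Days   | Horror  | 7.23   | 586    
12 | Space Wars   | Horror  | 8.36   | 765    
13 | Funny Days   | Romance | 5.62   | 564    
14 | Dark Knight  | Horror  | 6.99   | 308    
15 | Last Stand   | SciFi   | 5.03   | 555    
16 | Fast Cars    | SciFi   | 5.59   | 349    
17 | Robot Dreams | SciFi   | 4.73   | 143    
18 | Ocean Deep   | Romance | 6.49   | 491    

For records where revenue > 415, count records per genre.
SELECT genre, COUNT(*)
FROM movies
WHERE revenue > 415
GROUP BY genre

Note: WHERE filters rows before grouping.

Result:
  Horror: 4
  Romance: 3
  SciFi: 4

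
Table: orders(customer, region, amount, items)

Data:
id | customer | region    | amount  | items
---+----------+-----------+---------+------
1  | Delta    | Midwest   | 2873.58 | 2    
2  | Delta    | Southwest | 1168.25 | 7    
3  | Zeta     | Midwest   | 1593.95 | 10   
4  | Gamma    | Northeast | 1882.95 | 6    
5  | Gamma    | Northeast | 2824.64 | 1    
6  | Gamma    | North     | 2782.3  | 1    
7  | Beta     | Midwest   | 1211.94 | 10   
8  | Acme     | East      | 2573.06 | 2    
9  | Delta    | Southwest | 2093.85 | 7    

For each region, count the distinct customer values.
SELECT region, COUNT(DISTINCT customer)
FROM orders
GROUP BY region

Result:
  East: 1 distinct
  Midwest: 3 distinct
  North: 1 distinct
  Northeast: 1 distinct
  Southwest: 1 distinct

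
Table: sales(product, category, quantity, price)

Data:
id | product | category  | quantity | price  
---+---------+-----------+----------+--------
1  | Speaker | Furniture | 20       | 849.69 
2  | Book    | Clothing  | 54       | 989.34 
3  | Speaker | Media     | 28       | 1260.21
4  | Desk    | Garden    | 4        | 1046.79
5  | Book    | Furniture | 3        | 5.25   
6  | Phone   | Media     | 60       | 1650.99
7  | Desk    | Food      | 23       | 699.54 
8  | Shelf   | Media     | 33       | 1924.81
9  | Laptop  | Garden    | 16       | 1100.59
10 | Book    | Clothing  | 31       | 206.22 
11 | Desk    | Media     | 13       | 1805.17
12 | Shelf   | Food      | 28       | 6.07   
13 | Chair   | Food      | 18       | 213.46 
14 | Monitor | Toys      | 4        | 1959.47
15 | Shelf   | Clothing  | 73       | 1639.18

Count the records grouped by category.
SELECT category, COUNT(*) as count
FROM sales
GROUP BY category

Result:
  Clothing: 3
  Food: 3
  Furniture: 2
  Garden: 2
  Media: 4
  Toys: 1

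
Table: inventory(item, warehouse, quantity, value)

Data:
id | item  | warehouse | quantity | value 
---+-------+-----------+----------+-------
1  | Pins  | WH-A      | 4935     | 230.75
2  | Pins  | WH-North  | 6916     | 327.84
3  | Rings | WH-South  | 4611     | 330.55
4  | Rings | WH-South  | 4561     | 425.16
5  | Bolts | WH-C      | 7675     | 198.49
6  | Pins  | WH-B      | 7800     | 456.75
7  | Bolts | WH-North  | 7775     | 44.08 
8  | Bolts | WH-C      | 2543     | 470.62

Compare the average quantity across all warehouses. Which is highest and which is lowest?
SELECT warehouse, AVG(quantity)
FROM inventory
GROUP BY warehouse
ORDER BY AVG(quantity)

All groups:
  WH-South: 4586.00
  WH-A: 4935.00
  WH-C: 5109.00
  WH-North: 7345.50
  WH-B: 7800.00

Highest: WH-B (7800.00)
Lowest: WH-South (4586.00)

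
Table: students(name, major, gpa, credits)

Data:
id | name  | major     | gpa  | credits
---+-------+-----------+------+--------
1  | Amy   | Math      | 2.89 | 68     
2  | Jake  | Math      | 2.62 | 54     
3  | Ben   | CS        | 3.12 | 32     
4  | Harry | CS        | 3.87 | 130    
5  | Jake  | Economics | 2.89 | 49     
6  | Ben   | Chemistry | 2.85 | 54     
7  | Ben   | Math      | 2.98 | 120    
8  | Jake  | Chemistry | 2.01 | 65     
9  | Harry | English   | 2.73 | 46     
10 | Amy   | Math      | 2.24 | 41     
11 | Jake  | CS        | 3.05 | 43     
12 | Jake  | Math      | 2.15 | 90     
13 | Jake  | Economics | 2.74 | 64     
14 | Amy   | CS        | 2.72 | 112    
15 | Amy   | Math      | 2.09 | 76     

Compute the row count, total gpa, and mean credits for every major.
SELECT major,
       COUNT(*) as cnt,
       SUM(gpa) as total_gpa,
       AVG(credits) as avg_credits
FROM students
GROUP BY major

Result:
  CS: 4 records, 12.76 total gpa, 79.25 avg credits
  Chemistry: 2 records, 4.86 total gpa, 59.50 avg credits
  Economics: 2 records, 5.63 total gpa, 56.50 avg credits
  English: 1 records, 2.73 total gpa, 46.00 avg credits
  Math: 6 records, 14.97 total gpa, 74.83 avg credits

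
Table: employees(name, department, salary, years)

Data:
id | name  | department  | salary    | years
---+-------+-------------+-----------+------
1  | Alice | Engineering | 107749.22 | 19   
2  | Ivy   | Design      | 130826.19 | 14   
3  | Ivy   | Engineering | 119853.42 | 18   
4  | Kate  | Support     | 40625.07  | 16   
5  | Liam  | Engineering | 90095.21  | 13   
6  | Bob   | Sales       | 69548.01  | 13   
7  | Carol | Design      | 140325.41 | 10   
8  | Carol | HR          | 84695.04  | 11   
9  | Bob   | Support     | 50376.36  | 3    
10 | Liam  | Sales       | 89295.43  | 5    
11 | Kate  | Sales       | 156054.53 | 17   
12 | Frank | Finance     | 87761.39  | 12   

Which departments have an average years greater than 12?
SELECT department, AVG(years)
FROM employees
GROUP BY department
HAVING AVG(years) > 12

Result:
  Engineering: avg=16.67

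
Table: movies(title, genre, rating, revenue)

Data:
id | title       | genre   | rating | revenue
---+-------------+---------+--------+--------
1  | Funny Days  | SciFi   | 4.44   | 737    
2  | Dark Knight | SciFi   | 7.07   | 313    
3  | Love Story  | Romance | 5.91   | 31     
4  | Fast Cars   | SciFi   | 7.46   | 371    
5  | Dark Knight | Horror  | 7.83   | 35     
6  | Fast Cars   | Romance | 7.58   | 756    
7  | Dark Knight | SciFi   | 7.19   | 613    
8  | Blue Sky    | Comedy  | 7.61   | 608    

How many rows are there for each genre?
SELECT genre, COUNT(*) as count
FROM movies
GROUP BY genre

Result:
  Comedy: 1
  Horror: 1
  Romance: 2
  SciFi: 4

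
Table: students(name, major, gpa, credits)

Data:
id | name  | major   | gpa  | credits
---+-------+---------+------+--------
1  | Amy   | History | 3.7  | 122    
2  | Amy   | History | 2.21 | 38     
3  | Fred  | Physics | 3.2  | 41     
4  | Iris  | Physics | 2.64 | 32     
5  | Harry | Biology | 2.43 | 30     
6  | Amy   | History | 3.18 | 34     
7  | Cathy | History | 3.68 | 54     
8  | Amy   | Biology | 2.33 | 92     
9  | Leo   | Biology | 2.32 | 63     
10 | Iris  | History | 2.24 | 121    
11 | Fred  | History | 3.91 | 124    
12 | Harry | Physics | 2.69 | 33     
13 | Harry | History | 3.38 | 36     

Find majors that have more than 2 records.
SELECT major, COUNT(*) as cnt
FROM students
GROUP BY major
HAVING COUNT(*) > 2

Result:
  Biology: 3
  History: 7
  Physics: 3

Note: HAVING filters groups after aggregation, WHERE filters rows before.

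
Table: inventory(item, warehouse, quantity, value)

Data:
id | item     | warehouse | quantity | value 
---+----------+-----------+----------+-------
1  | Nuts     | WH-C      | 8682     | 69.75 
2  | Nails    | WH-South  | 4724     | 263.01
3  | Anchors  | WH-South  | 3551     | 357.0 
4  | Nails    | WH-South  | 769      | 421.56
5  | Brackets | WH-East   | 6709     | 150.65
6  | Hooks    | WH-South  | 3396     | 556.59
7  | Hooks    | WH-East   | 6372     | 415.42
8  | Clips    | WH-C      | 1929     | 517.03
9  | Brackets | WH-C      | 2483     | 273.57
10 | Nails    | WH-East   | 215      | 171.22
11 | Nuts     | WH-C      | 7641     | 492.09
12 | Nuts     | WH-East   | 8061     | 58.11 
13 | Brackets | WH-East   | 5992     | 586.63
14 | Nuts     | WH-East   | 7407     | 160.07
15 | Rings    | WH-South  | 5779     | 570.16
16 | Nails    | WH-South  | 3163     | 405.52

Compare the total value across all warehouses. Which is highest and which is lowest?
SELECT warehouse, SUM(value)
FROM inventory
GROUP BY warehouse
ORDER BY SUM(value)

All groups:
  WH-C: 1352.44
  WH-East: 1542.10
  WH-South: 2573.84

Highest: WH-South (2573.84)
Lowest: WH-C (1352.44)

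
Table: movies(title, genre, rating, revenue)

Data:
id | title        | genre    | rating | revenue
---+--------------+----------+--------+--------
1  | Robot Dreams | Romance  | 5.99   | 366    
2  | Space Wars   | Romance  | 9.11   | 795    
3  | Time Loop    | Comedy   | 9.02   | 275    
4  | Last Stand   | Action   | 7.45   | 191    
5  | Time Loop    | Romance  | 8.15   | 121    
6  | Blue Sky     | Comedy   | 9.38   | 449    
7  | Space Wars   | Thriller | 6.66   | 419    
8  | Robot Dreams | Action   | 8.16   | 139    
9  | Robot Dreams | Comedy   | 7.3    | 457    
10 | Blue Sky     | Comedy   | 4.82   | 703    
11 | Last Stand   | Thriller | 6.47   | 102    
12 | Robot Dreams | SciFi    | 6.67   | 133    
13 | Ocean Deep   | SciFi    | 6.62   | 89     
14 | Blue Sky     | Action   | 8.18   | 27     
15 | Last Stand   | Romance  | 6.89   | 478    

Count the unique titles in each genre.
SELECT genre, COUNT(DISTINCT title)
FROM movies
GROUP BY genre

Result:
  Action: 3 distinct
  Comedy: 3 distinct
  Romance: 4 distinct
  SciFi: 2 distinct
  Thriller: 2 distinct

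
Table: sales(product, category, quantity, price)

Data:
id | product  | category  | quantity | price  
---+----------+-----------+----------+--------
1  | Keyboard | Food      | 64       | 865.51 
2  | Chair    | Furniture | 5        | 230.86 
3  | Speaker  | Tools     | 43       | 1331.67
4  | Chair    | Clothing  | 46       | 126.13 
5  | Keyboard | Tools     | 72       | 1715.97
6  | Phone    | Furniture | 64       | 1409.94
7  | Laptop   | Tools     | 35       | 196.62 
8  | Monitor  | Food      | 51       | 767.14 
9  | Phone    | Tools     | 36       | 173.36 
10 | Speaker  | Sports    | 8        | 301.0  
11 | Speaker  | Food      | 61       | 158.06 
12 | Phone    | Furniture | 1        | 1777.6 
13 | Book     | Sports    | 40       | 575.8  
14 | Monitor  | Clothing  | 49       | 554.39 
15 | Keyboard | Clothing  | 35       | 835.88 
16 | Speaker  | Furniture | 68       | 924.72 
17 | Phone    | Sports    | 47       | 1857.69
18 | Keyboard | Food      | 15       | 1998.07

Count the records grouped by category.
SELECT category, COUNT(*) as count
FROM sales
GROUP BY category

Result:
  Clothing: 3
  Food: 4
  Furniture: 4
  Sports: 3
  Tools: 4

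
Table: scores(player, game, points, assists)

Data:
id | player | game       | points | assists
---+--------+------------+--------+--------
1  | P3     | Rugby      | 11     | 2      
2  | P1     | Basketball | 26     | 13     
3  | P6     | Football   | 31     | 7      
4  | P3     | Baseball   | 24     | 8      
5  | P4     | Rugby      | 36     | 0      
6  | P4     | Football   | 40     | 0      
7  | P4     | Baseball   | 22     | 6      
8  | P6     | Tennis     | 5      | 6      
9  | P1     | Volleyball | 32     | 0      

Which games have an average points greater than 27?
SELECT game, AVG(points)
FROM scores
GROUP BY game
HAVING AVG(points) > 27

Result:
  Football: avg=35.50
  Volleyball: avg=32.00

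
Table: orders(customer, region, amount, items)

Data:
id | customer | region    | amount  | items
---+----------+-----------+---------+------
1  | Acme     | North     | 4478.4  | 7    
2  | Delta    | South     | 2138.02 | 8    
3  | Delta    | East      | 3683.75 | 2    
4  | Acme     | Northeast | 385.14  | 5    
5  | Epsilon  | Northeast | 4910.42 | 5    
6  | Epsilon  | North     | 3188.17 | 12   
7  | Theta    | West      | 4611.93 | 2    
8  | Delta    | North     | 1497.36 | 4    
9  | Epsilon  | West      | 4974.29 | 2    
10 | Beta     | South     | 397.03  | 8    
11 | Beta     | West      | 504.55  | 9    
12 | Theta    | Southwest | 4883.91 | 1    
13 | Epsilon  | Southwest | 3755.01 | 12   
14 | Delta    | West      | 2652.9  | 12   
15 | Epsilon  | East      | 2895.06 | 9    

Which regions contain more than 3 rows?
SELECT region, COUNT(*) as cnt
FROM orders
GROUP BY region
HAVING COUNT(*) > 3

Result:
  West: 4

Note: HAVING filters groups after aggregation, WHERE filters rows before.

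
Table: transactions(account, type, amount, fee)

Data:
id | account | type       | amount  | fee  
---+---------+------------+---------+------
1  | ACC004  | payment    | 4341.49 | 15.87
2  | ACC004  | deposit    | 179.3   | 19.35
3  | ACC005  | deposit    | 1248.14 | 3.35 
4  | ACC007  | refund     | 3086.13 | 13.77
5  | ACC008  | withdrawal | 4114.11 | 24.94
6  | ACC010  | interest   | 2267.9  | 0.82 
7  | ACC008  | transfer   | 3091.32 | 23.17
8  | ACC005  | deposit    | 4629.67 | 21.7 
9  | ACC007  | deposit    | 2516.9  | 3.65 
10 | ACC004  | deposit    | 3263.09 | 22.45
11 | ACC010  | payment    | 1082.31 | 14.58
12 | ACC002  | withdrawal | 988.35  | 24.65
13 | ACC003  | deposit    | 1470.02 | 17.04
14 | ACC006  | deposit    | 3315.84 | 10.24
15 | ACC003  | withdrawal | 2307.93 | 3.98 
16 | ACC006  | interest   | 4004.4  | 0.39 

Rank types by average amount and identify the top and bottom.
SELECT type, AVG(amount)
FROM transactions
GROUP BY type
ORDER BY AVG(amount)

All groups:
  deposit: 2374.71
  withdrawal: 2470.13
  payment: 2711.90
  refund: 3086.13
  transfer: 3091.32
  interest: 3136.15

Highest: interest (3136.15)
Lowest: deposit (2374.71)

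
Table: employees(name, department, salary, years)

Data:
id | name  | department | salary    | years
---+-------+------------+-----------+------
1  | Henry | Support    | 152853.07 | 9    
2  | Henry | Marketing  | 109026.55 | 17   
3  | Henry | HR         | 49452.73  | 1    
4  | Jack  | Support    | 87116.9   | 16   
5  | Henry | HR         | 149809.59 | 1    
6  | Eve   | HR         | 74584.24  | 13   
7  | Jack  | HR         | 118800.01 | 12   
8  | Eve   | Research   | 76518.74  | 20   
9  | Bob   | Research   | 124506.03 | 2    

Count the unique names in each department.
SELECT department, COUNT(DISTINCT name)
FROM employees
GROUP BY department

Result:
  HR: 3 distinct
  Marketing: 1 distinct
  Research: 2 distinct
  Support: 2 distinct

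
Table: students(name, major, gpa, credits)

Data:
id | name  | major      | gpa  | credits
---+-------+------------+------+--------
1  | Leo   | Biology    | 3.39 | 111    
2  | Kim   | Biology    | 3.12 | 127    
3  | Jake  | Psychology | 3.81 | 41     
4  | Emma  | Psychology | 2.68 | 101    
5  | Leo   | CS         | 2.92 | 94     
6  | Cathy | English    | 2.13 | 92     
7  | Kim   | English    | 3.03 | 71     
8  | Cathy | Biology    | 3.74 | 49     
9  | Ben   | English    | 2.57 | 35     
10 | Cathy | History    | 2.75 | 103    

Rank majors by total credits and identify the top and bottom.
SELECT major, SUM(credits)
FROM students
GROUP BY major
ORDER BY SUM(credits)

All groups:
  CS: 94
  History: 103
  Psychology: 142
  English: 198
  Biology: 287

Highest: Biology (287)
Lowest: CS (94)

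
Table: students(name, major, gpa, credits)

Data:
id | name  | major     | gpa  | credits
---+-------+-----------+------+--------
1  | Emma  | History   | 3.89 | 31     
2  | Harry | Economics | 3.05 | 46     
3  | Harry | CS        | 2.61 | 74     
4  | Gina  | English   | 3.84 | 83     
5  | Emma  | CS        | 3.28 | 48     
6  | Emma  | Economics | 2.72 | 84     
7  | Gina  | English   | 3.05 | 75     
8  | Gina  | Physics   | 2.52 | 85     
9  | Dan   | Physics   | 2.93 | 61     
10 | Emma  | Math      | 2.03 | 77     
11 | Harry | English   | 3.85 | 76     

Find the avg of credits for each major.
SELECT major, AVG(credits) as result
FROM students
GROUP BY major

Result:
  CS: 61.00
  Economics: 65.00
  English: 78.00
  History: 31.00
  Math: 77.00
  Physics: 73.00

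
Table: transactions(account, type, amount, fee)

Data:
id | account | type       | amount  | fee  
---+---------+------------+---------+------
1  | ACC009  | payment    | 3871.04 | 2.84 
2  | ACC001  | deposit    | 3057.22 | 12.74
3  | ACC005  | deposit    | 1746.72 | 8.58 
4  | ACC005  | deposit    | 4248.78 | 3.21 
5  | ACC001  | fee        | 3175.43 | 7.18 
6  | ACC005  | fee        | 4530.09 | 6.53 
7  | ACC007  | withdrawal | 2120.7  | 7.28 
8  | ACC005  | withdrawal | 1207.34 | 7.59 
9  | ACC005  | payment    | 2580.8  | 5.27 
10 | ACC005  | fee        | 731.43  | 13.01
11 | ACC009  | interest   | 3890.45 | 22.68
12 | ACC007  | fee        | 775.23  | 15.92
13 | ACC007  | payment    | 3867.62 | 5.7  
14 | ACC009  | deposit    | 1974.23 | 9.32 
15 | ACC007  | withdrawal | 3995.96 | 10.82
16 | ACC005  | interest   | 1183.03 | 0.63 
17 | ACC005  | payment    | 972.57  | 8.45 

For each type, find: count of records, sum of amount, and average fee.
SELECT type,
       COUNT(*) as cnt,
       SUM(amount) as total_amount,
       AVG(fee) as avg_fee
FROM transactions
GROUP BY type

Result:
  deposit: 4 records, 11026.95 total amount, 8.46 avg fee
  fee: 4 records, 9212.18 total amount, 10.66 avg fee
  interest: 2 records, 5073.48 total amount, 11.66 avg fee
  payment: 4 records, 11292.03 total amount, 5.57 avg fee
  withdrawal: 3 records, 7324.00 total amount, 8.56 avg fee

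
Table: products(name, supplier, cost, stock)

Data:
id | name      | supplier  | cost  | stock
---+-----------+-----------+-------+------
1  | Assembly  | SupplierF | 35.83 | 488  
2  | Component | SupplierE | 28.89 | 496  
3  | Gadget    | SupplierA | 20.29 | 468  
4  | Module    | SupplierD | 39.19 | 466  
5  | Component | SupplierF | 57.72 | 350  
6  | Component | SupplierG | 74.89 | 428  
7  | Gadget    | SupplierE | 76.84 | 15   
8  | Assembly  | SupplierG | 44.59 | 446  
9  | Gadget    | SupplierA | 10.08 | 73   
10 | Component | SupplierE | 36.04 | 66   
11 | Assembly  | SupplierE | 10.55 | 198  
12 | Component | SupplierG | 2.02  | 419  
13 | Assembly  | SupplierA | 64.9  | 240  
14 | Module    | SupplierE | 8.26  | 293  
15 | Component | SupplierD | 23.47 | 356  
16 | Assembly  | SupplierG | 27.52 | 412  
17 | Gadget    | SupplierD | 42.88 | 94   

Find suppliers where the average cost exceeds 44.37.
SELECT supplier, AVG(cost)
FROM products
GROUP BY supplier
HAVING AVG(cost) > 44.37

Result:
  SupplierF: avg=46.78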